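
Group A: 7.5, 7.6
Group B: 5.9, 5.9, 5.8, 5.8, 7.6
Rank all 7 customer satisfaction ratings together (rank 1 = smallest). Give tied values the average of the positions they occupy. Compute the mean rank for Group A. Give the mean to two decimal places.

Sorted (ascending): 5.8, 5.8, 5.9, 5.9, 7.5, 7.6, 7.6
The 2 values of 5.8 occupy positions 1–2 → average rank (1+2)/2 = 1.5.
The 2 values of 5.9 occupy positions 3–4 → average rank (3+4)/2 = 3.5.
The 2 values of 7.6 occupy positions 6–7 → average rank (6+7)/2 = 6.5.
Group A values → pooled ranks: 7.5→5, 7.6→6.5
Mean rank = (5 + 6.5) / 2 = 5.75

5.75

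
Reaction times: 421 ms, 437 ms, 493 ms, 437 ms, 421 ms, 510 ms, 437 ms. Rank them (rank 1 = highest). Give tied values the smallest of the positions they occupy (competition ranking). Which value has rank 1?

510

Sorted (descending): 510, 493, 437, 437, 437, 421, 421
The 3 values of 437 occupy positions 3–5 → each gets rank 3.
The 2 values of 421 occupy positions 6–7 → each gets rank 6.
Rank 1 → value 510.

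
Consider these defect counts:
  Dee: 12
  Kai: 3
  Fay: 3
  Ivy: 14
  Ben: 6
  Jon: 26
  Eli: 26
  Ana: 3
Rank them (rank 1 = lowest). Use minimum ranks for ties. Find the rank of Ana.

1

Sorted (ascending): 3, 3, 3, 6, 12, 14, 26, 26
The 3 values of 3 occupy positions 1–3 → each gets rank 1.
The 2 values of 26 occupy positions 7–8 → each gets rank 7.
Ana has value 3 → rank 1.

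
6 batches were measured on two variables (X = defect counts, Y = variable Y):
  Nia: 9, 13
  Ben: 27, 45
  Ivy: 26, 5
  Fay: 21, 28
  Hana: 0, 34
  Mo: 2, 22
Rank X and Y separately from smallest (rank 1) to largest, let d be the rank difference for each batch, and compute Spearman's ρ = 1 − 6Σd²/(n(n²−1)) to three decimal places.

Ranks of variable 1: 3, 6, 5, 4, 1, 2
Ranks of variable 2: 2, 6, 1, 4, 5, 3
d = r₁ − r₂: 1, 0, 4, 0, -4, -1
d²: 1, 0, 16, 0, 16, 1; Σd² = 34
ρ = 1 − 6·34/(6·35) = 1 − 204/210 = 0.029

0.029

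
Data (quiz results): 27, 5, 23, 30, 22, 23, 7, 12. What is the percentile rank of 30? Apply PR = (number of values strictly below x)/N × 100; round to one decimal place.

87.5

N = 8.
Strictly below 30: 7. Equal to 30: 1.
PR = 7/8 × 100 = 87.5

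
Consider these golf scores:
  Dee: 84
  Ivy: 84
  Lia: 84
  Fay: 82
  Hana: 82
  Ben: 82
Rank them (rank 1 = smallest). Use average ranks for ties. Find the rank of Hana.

2

Sorted (ascending): 82, 82, 82, 84, 84, 84
The 3 values of 82 occupy positions 1–3 → average rank 2.
The 3 values of 84 occupy positions 4–6 → average rank 5.
Hana has value 82 → rank 2.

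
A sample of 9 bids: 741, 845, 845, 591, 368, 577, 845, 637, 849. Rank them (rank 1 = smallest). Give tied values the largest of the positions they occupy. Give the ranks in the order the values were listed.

5, 8, 8, 3, 1, 2, 8, 4, 9

Sorted (ascending): 368, 577, 591, 637, 741, 845, 845, 845, 849
The 3 values of 845 occupy positions 6–8 → each gets rank 8.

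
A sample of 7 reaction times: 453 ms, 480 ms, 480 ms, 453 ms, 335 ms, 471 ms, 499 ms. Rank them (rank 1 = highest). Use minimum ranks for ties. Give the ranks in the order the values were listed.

Sorted (descending): 499, 480, 480, 471, 453, 453, 335
The 2 values of 480 occupy positions 2–3 → each gets rank 2.
The 2 values of 453 occupy positions 5–6 → each gets rank 5.

5, 2, 2, 5, 7, 4, 1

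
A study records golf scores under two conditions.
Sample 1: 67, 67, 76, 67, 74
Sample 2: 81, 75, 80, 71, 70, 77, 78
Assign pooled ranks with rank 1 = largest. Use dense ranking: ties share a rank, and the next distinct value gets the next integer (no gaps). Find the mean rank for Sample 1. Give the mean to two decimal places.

8.40

Sorted (descending): 81, 80, 78, 77, 76, 75, 74, 71, 70, 67, 67, 67
The 3 values of 67 share dense rank 10.
Remaining distinct values take the next consecutive integers.
Sample 1 values → pooled ranks: 67→10, 67→10, 76→5, 67→10, 74→7
Mean rank = (10 + 10 + 5 + 10 + 7) / 5 = 8.40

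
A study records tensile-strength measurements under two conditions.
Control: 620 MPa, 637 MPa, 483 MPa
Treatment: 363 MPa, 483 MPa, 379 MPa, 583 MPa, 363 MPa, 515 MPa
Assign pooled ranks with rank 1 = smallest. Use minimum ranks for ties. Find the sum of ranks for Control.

21

Sorted (ascending): 363, 363, 379, 483, 483, 515, 583, 620, 637
The 2 values of 363 occupy positions 1–2 → each gets rank 1.
The 2 values of 483 occupy positions 4–5 → each gets rank 4.
Control values → pooled ranks: 620→8, 637→9, 483→4
Rank sum = 8 + 9 + 4 = 21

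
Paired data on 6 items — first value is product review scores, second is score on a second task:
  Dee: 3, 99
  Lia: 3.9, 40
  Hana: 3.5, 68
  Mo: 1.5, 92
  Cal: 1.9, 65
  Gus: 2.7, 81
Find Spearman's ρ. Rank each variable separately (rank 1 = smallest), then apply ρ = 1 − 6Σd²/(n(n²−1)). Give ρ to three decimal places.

Ranks of variable 1: 4, 6, 5, 1, 2, 3
Ranks of variable 2: 6, 1, 3, 5, 2, 4
d = r₁ − r₂: -2, 5, 2, -4, 0, -1
d²: 4, 25, 4, 16, 0, 1; Σd² = 50
ρ = 1 − 6·50/(6·35) = 1 − 300/210 = -0.429

-0.429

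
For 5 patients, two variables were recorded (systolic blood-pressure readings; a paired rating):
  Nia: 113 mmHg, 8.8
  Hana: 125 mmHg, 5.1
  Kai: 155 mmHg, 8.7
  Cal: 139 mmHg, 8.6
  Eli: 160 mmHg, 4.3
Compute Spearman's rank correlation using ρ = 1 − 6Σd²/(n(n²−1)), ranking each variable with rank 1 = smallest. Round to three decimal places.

-0.600

Ranks of variable 1: 1, 2, 4, 3, 5
Ranks of variable 2: 5, 2, 4, 3, 1
d = r₁ − r₂: -4, 0, 0, 0, 4
d²: 16, 0, 0, 0, 16; Σd² = 32
ρ = 1 − 6·32/(5·24) = 1 − 192/120 = -0.600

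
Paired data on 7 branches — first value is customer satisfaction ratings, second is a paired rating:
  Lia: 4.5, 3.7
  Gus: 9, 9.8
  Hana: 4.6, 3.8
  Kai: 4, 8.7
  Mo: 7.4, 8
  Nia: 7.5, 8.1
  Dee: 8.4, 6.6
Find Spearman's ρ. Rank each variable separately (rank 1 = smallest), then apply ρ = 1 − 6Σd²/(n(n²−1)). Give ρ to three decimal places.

Ranks of variable 1: 2, 7, 3, 1, 4, 5, 6
Ranks of variable 2: 1, 7, 2, 6, 4, 5, 3
d = r₁ − r₂: 1, 0, 1, -5, 0, 0, 3
d²: 1, 0, 1, 25, 0, 0, 9; Σd² = 36
ρ = 1 − 6·36/(7·48) = 1 − 216/336 = 0.357

0.357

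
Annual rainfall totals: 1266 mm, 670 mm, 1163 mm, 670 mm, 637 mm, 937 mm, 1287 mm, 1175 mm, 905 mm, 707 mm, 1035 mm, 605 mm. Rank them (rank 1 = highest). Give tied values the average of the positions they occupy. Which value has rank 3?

1175

Sorted (descending): 1287, 1266, 1175, 1163, 1035, 937, 905, 707, 670, 670, 637, 605
The 2 values of 670 occupy positions 9–10 → average rank (9+10)/2 = 9.5.
Rank 3 → value 1175.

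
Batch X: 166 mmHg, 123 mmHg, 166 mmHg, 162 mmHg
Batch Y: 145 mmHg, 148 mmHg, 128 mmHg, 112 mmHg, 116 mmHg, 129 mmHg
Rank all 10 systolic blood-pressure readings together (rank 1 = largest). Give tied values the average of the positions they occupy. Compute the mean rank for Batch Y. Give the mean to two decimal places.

Sorted (descending): 166, 166, 162, 148, 145, 129, 128, 123, 116, 112
The 2 values of 166 occupy positions 1–2 → average rank (1+2)/2 = 1.5.
Batch Y values → pooled ranks: 145→5, 148→4, 128→7, 112→10, 116→9, 129→6
Mean rank = (5 + 4 + 7 + 10 + 9 + 6) / 6 = 6.83

6.83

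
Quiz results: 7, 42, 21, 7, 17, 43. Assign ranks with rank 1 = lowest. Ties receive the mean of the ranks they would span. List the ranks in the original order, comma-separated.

Sorted (ascending): 7, 7, 17, 21, 42, 43
The 2 values of 7 occupy positions 1–2 → average rank (1+2)/2 = 1.5.

1.5, 5, 4, 1.5, 3, 6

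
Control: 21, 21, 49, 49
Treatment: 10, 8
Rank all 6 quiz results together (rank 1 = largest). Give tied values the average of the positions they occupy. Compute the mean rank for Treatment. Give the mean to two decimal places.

Sorted (descending): 49, 49, 21, 21, 10, 8
The 2 values of 49 occupy positions 1–2 → average rank (1+2)/2 = 1.5.
The 2 values of 21 occupy positions 3–4 → average rank (3+4)/2 = 3.5.
Treatment values → pooled ranks: 10→5, 8→6
Mean rank = (5 + 6) / 2 = 5.50

5.50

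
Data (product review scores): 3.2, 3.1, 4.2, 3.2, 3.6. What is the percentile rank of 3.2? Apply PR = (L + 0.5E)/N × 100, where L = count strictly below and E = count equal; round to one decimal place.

40.0

N = 5.
Strictly below 3.2: 1. Equal to 3.2: 2.
PR = (1 + 0.5·2)/5 × 100 = 40.0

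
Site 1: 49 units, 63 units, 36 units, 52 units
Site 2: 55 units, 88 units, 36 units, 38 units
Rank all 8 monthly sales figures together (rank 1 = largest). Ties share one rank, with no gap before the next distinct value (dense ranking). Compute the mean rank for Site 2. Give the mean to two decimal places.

Sorted (descending): 88, 63, 55, 52, 49, 38, 36, 36
The 2 values of 36 share dense rank 7.
Remaining distinct values take the next consecutive integers.
Site 2 values → pooled ranks: 55→3, 88→1, 36→7, 38→6
Mean rank = (3 + 1 + 7 + 6) / 4 = 4.25

4.25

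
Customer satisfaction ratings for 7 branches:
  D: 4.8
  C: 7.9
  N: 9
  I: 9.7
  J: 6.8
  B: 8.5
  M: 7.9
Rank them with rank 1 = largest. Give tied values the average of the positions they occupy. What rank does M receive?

4.5

Sorted (descending): 9.7, 9, 8.5, 7.9, 7.9, 6.8, 4.8
The 2 values of 7.9 occupy positions 4–5 → average rank (4+5)/2 = 4.5.
M has value 7.9 → rank 4.5.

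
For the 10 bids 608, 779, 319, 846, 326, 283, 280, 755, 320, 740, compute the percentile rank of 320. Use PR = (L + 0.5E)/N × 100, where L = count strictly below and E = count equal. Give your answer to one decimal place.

35.0

N = 10.
Strictly below 320: 3. Equal to 320: 1.
PR = (3 + 0.5·1)/10 × 100 = 35.0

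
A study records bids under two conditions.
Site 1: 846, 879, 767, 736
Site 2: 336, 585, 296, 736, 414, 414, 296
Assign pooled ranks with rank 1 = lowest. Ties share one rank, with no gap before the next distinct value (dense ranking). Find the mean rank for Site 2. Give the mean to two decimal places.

2.71

Sorted (ascending): 296, 296, 336, 414, 414, 585, 736, 736, 767, 846, 879
The 2 values of 296 share dense rank 1.
The 2 values of 414 share dense rank 3.
The 2 values of 736 share dense rank 5.
Remaining distinct values take the next consecutive integers.
Site 2 values → pooled ranks: 336→2, 585→4, 296→1, 736→5, 414→3, 414→3, 296→1
Mean rank = (2 + 4 + 1 + 5 + 3 + 3 + 1) / 7 = 2.71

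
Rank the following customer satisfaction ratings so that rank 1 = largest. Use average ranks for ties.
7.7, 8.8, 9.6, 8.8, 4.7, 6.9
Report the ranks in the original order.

Sorted (descending): 9.6, 8.8, 8.8, 7.7, 6.9, 4.7
The 2 values of 8.8 occupy positions 2–3 → average rank (2+3)/2 = 2.5.

4, 2.5, 1, 2.5, 6, 5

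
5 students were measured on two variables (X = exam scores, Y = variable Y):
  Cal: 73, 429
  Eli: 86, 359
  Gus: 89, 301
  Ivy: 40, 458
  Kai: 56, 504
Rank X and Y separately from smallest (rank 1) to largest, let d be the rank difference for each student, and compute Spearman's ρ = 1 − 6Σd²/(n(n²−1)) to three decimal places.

-0.900

Ranks of variable 1: 3, 4, 5, 1, 2
Ranks of variable 2: 3, 2, 1, 4, 5
d = r₁ − r₂: 0, 2, 4, -3, -3
d²: 0, 4, 16, 9, 9; Σd² = 38
ρ = 1 − 6·38/(5·24) = 1 − 228/120 = -0.900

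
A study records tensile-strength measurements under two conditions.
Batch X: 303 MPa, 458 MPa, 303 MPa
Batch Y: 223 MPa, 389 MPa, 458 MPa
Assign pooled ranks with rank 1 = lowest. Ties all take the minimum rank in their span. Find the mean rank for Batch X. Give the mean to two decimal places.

Sorted (ascending): 223, 303, 303, 389, 458, 458
The 2 values of 303 occupy positions 2–3 → each gets rank 2.
The 2 values of 458 occupy positions 5–6 → each gets rank 5.
Batch X values → pooled ranks: 303→2, 458→5, 303→2
Mean rank = (2 + 5 + 2) / 3 = 3.00

3.00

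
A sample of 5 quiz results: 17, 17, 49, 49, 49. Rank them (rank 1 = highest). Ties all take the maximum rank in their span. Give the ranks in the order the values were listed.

Sorted (descending): 49, 49, 49, 17, 17
The 3 values of 49 occupy positions 1–3 → each gets rank 3.
The 2 values of 17 occupy positions 4–5 → each gets rank 5.

5, 5, 3, 3, 3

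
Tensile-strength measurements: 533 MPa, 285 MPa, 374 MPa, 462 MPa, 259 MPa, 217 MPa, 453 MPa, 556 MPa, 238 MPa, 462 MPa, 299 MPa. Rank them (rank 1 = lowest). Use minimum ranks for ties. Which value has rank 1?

217

Sorted (ascending): 217, 238, 259, 285, 299, 374, 453, 462, 462, 533, 556
The 2 values of 462 occupy positions 8–9 → each gets rank 8.
Rank 1 → value 217.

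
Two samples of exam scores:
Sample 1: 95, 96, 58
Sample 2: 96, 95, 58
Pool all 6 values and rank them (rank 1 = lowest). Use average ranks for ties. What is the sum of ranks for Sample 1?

10.5

Sorted (ascending): 58, 58, 95, 95, 96, 96
The 2 values of 58 occupy positions 1–2 → average rank (1+2)/2 = 1.5.
The 2 values of 95 occupy positions 3–4 → average rank (3+4)/2 = 3.5.
The 2 values of 96 occupy positions 5–6 → average rank (5+6)/2 = 5.5.
Sample 1 values → pooled ranks: 95→3.5, 96→5.5, 58→1.5
Rank sum = 3.5 + 5.5 + 1.5 = 10.5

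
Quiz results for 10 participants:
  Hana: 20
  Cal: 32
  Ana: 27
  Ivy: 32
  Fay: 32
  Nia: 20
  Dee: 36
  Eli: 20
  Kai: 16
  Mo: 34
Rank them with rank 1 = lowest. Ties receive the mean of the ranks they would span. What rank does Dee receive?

10

Sorted (ascending): 16, 20, 20, 20, 27, 32, 32, 32, 34, 36
The 3 values of 20 occupy positions 2–4 → average rank 3.
The 3 values of 32 occupy positions 6–8 → average rank 7.
Dee has value 36 → rank 10.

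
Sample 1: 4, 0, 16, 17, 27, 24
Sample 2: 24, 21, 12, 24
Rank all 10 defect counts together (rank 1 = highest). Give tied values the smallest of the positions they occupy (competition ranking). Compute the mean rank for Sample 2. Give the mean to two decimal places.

4.25

Sorted (descending): 27, 24, 24, 24, 21, 17, 16, 12, 4, 0
The 3 values of 24 occupy positions 2–4 → each gets rank 2.
Sample 2 values → pooled ranks: 24→2, 21→5, 12→8, 24→2
Mean rank = (2 + 5 + 8 + 2) / 4 = 4.25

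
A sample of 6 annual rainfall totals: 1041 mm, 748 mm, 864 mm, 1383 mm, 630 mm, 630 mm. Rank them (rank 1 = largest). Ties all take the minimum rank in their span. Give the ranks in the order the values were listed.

Sorted (descending): 1383, 1041, 864, 748, 630, 630
The 2 values of 630 occupy positions 5–6 → each gets rank 5.

2, 4, 3, 1, 5, 5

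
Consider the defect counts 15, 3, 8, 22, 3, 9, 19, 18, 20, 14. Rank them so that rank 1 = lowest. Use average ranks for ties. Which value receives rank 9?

Sorted (ascending): 3, 3, 8, 9, 14, 15, 18, 19, 20, 22
The 2 values of 3 occupy positions 1–2 → average rank (1+2)/2 = 1.5.
Rank 9 → value 20.

20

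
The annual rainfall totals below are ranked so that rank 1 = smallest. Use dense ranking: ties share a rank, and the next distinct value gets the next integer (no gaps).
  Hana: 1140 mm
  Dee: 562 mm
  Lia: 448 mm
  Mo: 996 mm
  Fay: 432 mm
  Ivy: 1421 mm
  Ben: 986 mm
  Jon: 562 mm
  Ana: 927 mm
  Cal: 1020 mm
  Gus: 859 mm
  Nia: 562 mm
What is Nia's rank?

Sorted (ascending): 432, 448, 562, 562, 562, 859, 927, 986, 996, 1020, 1140, 1421
The 3 values of 562 share dense rank 3.
Remaining distinct values take the next consecutive integers.
Nia has value 562 mm → rank 3.

3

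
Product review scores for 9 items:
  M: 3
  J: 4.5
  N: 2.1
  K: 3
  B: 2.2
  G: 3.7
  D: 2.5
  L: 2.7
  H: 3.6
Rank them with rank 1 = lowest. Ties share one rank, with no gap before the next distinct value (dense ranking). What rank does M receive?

5

Sorted (ascending): 2.1, 2.2, 2.5, 2.7, 3, 3, 3.6, 3.7, 4.5
The 2 values of 3 share dense rank 5.
Remaining distinct values take the next consecutive integers.
M has value 3 → rank 5.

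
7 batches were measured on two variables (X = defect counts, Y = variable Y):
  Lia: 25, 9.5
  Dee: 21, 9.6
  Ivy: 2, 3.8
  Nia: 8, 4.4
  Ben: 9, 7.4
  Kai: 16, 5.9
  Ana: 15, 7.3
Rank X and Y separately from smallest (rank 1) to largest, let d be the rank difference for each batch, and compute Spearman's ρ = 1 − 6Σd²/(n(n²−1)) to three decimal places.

0.821

Ranks of variable 1: 7, 6, 1, 2, 3, 5, 4
Ranks of variable 2: 6, 7, 1, 2, 5, 3, 4
d = r₁ − r₂: 1, -1, 0, 0, -2, 2, 0
d²: 1, 1, 0, 0, 4, 4, 0; Σd² = 10
ρ = 1 − 6·10/(7·48) = 1 − 60/336 = 0.821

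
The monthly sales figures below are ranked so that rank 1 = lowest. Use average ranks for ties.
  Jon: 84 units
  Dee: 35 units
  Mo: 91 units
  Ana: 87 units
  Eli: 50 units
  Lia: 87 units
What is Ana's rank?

4.5

Sorted (ascending): 35, 50, 84, 87, 87, 91
The 2 values of 87 occupy positions 4–5 → average rank (4+5)/2 = 4.5.
Ana has value 87 units → rank 4.5.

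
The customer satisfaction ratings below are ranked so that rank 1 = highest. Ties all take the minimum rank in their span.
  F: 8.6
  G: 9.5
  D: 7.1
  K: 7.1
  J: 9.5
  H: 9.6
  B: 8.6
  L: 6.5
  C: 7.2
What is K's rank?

7

Sorted (descending): 9.6, 9.5, 9.5, 8.6, 8.6, 7.2, 7.1, 7.1, 6.5
The 2 values of 9.5 occupy positions 2–3 → each gets rank 2.
The 2 values of 8.6 occupy positions 4–5 → each gets rank 4.
The 2 values of 7.1 occupy positions 7–8 → each gets rank 7.
K has value 7.1 → rank 7.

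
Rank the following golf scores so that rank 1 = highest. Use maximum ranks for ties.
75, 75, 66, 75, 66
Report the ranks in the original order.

3, 3, 5, 3, 5

Sorted (descending): 75, 75, 75, 66, 66
The 3 values of 75 occupy positions 1–3 → each gets rank 3.
The 2 values of 66 occupy positions 4–5 → each gets rank 5.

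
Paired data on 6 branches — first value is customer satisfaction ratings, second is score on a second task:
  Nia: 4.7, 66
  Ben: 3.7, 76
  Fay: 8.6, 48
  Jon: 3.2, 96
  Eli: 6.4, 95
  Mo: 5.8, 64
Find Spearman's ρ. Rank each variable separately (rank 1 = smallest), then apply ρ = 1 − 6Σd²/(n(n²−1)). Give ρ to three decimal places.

-0.657

Ranks of variable 1: 3, 2, 6, 1, 5, 4
Ranks of variable 2: 3, 4, 1, 6, 5, 2
d = r₁ − r₂: 0, -2, 5, -5, 0, 2
d²: 0, 4, 25, 25, 0, 4; Σd² = 58
ρ = 1 − 6·58/(6·35) = 1 − 348/210 = -0.657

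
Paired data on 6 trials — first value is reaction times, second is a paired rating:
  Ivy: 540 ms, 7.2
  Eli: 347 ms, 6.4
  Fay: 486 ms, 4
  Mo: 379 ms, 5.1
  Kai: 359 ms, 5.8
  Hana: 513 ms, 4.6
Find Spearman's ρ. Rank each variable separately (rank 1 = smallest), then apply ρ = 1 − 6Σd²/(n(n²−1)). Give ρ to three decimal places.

-0.086

Ranks of variable 1: 6, 1, 4, 3, 2, 5
Ranks of variable 2: 6, 5, 1, 3, 4, 2
d = r₁ − r₂: 0, -4, 3, 0, -2, 3
d²: 0, 16, 9, 0, 4, 9; Σd² = 38
ρ = 1 − 6·38/(6·35) = 1 − 228/210 = -0.086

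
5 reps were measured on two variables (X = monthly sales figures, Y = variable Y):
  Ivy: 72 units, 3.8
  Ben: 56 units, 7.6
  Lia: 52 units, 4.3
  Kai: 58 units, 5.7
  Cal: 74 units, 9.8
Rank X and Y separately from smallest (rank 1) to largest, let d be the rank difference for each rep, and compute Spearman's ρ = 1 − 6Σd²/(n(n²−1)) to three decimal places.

Ranks of variable 1: 4, 2, 1, 3, 5
Ranks of variable 2: 1, 4, 2, 3, 5
d = r₁ − r₂: 3, -2, -1, 0, 0
d²: 9, 4, 1, 0, 0; Σd² = 14
ρ = 1 − 6·14/(5·24) = 1 − 84/120 = 0.300

0.300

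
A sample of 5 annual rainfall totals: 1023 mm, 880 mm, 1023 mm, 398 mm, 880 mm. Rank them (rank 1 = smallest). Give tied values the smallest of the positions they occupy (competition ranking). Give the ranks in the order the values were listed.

4, 2, 4, 1, 2

Sorted (ascending): 398, 880, 880, 1023, 1023
The 2 values of 880 occupy positions 2–3 → each gets rank 2.
The 2 values of 1023 occupy positions 4–5 → each gets rank 4.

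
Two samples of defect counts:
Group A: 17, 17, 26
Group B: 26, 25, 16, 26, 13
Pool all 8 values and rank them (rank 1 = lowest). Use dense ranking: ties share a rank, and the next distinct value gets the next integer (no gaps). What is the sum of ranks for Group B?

Sorted (ascending): 13, 16, 17, 17, 25, 26, 26, 26
The 2 values of 17 share dense rank 3.
The 3 values of 26 share dense rank 5.
Remaining distinct values take the next consecutive integers.
Group B values → pooled ranks: 26→5, 25→4, 16→2, 26→5, 13→1
Rank sum = 5 + 4 + 2 + 5 + 1 = 17

17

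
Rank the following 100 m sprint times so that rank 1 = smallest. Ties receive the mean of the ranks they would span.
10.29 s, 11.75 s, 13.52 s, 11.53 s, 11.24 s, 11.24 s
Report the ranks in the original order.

1, 5, 6, 4, 2.5, 2.5

Sorted (ascending): 10.29, 11.24, 11.24, 11.53, 11.75, 13.52
The 2 values of 11.24 occupy positions 2–3 → average rank (2+3)/2 = 2.5.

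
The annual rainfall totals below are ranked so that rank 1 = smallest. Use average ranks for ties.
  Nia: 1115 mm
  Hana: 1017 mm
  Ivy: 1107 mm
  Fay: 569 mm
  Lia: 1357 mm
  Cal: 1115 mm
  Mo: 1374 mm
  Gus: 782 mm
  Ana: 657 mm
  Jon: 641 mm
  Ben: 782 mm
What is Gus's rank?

Sorted (ascending): 569, 641, 657, 782, 782, 1017, 1107, 1115, 1115, 1357, 1374
The 2 values of 782 occupy positions 4–5 → average rank (4+5)/2 = 4.5.
The 2 values of 1115 occupy positions 8–9 → average rank (8+9)/2 = 8.5.
Gus has value 782 mm → rank 4.5.

4.5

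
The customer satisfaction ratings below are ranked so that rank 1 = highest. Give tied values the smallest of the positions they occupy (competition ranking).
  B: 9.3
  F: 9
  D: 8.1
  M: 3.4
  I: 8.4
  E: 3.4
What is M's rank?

5

Sorted (descending): 9.3, 9, 8.4, 8.1, 3.4, 3.4
The 2 values of 3.4 occupy positions 5–6 → each gets rank 5.
M has value 3.4 → rank 5.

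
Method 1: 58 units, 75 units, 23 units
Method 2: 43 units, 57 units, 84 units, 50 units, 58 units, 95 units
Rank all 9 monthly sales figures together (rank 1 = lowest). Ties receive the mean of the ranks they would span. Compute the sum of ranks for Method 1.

13.5

Sorted (ascending): 23, 43, 50, 57, 58, 58, 75, 84, 95
The 2 values of 58 occupy positions 5–6 → average rank (5+6)/2 = 5.5.
Method 1 values → pooled ranks: 58→5.5, 75→7, 23→1
Rank sum = 5.5 + 7 + 1 = 13.5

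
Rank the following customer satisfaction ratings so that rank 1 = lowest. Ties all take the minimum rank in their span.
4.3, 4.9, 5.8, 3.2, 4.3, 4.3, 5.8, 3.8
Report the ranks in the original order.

Sorted (ascending): 3.2, 3.8, 4.3, 4.3, 4.3, 4.9, 5.8, 5.8
The 3 values of 4.3 occupy positions 3–5 → each gets rank 3.
The 2 values of 5.8 occupy positions 7–8 → each gets rank 7.

3, 6, 7, 1, 3, 3, 7, 2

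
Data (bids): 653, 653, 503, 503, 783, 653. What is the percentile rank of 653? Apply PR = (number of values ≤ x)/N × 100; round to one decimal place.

N = 6.
Strictly below 653: 2. Equal to 653: 3.
PR = 5/6 × 100 = 83.3

83.3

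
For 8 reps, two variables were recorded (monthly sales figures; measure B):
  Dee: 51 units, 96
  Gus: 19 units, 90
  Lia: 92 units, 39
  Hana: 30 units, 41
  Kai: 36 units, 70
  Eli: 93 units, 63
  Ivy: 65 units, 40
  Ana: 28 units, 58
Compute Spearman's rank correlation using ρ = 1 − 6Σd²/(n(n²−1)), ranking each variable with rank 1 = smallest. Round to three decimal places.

-0.357

Ranks of variable 1: 5, 1, 7, 3, 4, 8, 6, 2
Ranks of variable 2: 8, 7, 1, 3, 6, 5, 2, 4
d = r₁ − r₂: -3, -6, 6, 0, -2, 3, 4, -2
d²: 9, 36, 36, 0, 4, 9, 16, 4; Σd² = 114
ρ = 1 − 6·114/(8·63) = 1 − 684/504 = -0.357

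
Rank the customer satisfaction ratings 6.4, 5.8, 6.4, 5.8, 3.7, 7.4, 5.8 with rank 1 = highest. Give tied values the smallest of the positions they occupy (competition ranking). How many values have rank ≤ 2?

3

Sorted (descending): 7.4, 6.4, 6.4, 5.8, 5.8, 5.8, 3.7
The 2 values of 6.4 occupy positions 2–3 → each gets rank 2.
The 3 values of 5.8 occupy positions 4–6 → each gets rank 4.
Ranks ≤ 2: {1, 2, 2} → 3 values.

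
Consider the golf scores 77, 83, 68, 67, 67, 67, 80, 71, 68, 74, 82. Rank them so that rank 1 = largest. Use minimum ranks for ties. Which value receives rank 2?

Sorted (descending): 83, 82, 80, 77, 74, 71, 68, 68, 67, 67, 67
The 2 values of 68 occupy positions 7–8 → each gets rank 7.
The 3 values of 67 occupy positions 9–11 → each gets rank 9.
Rank 2 → value 82.

82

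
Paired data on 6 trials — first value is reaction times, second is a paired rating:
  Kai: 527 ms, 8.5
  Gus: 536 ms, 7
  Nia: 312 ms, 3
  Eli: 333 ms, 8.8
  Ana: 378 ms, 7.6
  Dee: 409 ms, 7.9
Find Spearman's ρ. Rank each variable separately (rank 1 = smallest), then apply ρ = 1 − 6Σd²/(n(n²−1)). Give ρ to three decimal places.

0.086

Ranks of variable 1: 5, 6, 1, 2, 3, 4
Ranks of variable 2: 5, 2, 1, 6, 3, 4
d = r₁ − r₂: 0, 4, 0, -4, 0, 0
d²: 0, 16, 0, 16, 0, 0; Σd² = 32
ρ = 1 − 6·32/(6·35) = 1 − 192/210 = 0.086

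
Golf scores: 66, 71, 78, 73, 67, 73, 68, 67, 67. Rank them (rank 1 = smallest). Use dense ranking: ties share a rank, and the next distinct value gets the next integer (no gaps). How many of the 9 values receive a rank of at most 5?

Sorted (ascending): 66, 67, 67, 67, 68, 71, 73, 73, 78
The 3 values of 67 share dense rank 2.
The 2 values of 73 share dense rank 5.
Remaining distinct values take the next consecutive integers.
Ranks ≤ 5: {1, 2, 2, 2, 3, 4, 5, 5} → 8 values.

8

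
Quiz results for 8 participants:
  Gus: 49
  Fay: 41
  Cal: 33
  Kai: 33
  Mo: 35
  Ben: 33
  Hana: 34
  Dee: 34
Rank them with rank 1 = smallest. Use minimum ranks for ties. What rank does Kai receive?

1

Sorted (ascending): 33, 33, 33, 34, 34, 35, 41, 49
The 3 values of 33 occupy positions 1–3 → each gets rank 1.
The 2 values of 34 occupy positions 4–5 → each gets rank 4.
Kai has value 33 → rank 1.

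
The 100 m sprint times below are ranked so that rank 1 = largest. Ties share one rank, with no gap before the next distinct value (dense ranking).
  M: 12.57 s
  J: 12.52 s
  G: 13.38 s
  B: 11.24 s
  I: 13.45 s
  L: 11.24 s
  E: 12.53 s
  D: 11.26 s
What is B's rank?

7

Sorted (descending): 13.45, 13.38, 12.57, 12.53, 12.52, 11.26, 11.24, 11.24
The 2 values of 11.24 share dense rank 7.
Remaining distinct values take the next consecutive integers.
B has value 11.24 s → rank 7.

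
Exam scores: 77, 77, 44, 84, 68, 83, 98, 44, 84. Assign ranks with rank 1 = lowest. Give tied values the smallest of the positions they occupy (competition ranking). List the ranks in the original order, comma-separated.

4, 4, 1, 7, 3, 6, 9, 1, 7

Sorted (ascending): 44, 44, 68, 77, 77, 83, 84, 84, 98
The 2 values of 44 occupy positions 1–2 → each gets rank 1.
The 2 values of 77 occupy positions 4–5 → each gets rank 4.
The 2 values of 84 occupy positions 7–8 → each gets rank 7.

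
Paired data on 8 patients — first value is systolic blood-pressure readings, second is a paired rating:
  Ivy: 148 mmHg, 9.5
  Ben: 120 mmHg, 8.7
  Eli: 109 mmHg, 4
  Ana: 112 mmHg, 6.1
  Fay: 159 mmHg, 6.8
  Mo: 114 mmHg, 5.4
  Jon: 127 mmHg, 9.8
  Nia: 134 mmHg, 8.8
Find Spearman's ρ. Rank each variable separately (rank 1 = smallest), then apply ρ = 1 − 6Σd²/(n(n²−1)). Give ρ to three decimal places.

Ranks of variable 1: 7, 4, 1, 2, 8, 3, 5, 6
Ranks of variable 2: 7, 5, 1, 3, 4, 2, 8, 6
d = r₁ − r₂: 0, -1, 0, -1, 4, 1, -3, 0
d²: 0, 1, 0, 1, 16, 1, 9, 0; Σd² = 28
ρ = 1 − 6·28/(8·63) = 1 − 168/504 = 0.667

0.667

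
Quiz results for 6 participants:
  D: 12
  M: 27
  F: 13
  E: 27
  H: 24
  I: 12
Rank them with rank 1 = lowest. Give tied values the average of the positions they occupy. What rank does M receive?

5.5

Sorted (ascending): 12, 12, 13, 24, 27, 27
The 2 values of 12 occupy positions 1–2 → average rank (1+2)/2 = 1.5.
The 2 values of 27 occupy positions 5–6 → average rank (5+6)/2 = 5.5.
M has value 27 → rank 5.5.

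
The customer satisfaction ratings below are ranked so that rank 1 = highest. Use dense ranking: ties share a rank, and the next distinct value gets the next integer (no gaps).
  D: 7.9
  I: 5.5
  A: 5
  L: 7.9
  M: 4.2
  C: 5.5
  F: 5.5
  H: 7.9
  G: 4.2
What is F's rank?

Sorted (descending): 7.9, 7.9, 7.9, 5.5, 5.5, 5.5, 5, 4.2, 4.2
The 3 values of 7.9 share dense rank 1.
The 3 values of 5.5 share dense rank 2.
The 2 values of 4.2 share dense rank 4.
Remaining distinct values take the next consecutive integers.
F has value 5.5 → rank 2.

2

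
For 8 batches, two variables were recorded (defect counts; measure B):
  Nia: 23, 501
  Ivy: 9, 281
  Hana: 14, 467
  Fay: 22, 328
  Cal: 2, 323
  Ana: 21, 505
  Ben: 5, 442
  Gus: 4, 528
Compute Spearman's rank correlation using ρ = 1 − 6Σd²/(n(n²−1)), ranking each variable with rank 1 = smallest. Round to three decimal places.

Ranks of variable 1: 8, 4, 5, 7, 1, 6, 3, 2
Ranks of variable 2: 6, 1, 5, 3, 2, 7, 4, 8
d = r₁ − r₂: 2, 3, 0, 4, -1, -1, -1, -6
d²: 4, 9, 0, 16, 1, 1, 1, 36; Σd² = 68
ρ = 1 − 6·68/(8·63) = 1 − 408/504 = 0.190

0.190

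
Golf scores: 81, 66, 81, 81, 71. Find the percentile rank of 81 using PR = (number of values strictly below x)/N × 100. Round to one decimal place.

40.0

N = 5.
Strictly below 81: 2. Equal to 81: 3.
PR = 2/5 × 100 = 40.0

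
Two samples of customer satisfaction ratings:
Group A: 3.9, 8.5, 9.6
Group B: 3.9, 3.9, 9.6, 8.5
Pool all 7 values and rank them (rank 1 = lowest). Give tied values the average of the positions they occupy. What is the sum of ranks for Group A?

Sorted (ascending): 3.9, 3.9, 3.9, 8.5, 8.5, 9.6, 9.6
The 3 values of 3.9 occupy positions 1–3 → average rank 2.
The 2 values of 8.5 occupy positions 4–5 → average rank (4+5)/2 = 4.5.
The 2 values of 9.6 occupy positions 6–7 → average rank (6+7)/2 = 6.5.
Group A values → pooled ranks: 3.9→2, 8.5→4.5, 9.6→6.5
Rank sum = 2 + 4.5 + 6.5 = 13

13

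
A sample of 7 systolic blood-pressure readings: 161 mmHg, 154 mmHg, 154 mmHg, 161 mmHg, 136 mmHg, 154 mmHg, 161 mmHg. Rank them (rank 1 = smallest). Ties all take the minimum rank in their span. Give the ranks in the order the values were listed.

Sorted (ascending): 136, 154, 154, 154, 161, 161, 161
The 3 values of 154 occupy positions 2–4 → each gets rank 2.
The 3 values of 161 occupy positions 5–7 → each gets rank 5.

5, 2, 2, 5, 1, 2, 5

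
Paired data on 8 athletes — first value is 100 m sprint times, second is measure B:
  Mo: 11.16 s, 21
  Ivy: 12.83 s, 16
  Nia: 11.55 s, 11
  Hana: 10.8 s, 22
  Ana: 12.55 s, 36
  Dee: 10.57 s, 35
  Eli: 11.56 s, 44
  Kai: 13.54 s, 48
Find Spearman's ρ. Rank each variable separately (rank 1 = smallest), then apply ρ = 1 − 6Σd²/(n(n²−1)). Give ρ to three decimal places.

Ranks of variable 1: 3, 7, 4, 2, 6, 1, 5, 8
Ranks of variable 2: 3, 2, 1, 4, 6, 5, 7, 8
d = r₁ − r₂: 0, 5, 3, -2, 0, -4, -2, 0
d²: 0, 25, 9, 4, 0, 16, 4, 0; Σd² = 58
ρ = 1 − 6·58/(8·63) = 1 − 348/504 = 0.310

0.310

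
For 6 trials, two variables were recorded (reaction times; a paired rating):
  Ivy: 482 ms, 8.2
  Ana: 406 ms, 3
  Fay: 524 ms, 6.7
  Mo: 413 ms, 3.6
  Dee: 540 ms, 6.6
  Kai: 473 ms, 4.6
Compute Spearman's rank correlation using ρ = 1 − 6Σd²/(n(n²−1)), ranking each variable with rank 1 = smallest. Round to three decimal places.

0.771

Ranks of variable 1: 4, 1, 5, 2, 6, 3
Ranks of variable 2: 6, 1, 5, 2, 4, 3
d = r₁ − r₂: -2, 0, 0, 0, 2, 0
d²: 4, 0, 0, 0, 4, 0; Σd² = 8
ρ = 1 − 6·8/(6·35) = 1 − 48/210 = 0.771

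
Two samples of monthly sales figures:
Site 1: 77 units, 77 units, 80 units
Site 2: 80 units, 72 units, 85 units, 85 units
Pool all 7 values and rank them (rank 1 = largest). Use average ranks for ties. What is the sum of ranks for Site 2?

Sorted (descending): 85, 85, 80, 80, 77, 77, 72
The 2 values of 85 occupy positions 1–2 → average rank (1+2)/2 = 1.5.
The 2 values of 80 occupy positions 3–4 → average rank (3+4)/2 = 3.5.
The 2 values of 77 occupy positions 5–6 → average rank (5+6)/2 = 5.5.
Site 2 values → pooled ranks: 80→3.5, 72→7, 85→1.5, 85→1.5
Rank sum = 3.5 + 7 + 1.5 + 1.5 = 13.5

13.5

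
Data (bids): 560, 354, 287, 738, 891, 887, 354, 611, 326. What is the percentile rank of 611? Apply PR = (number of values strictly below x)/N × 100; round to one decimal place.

55.6

N = 9.
Strictly below 611: 5. Equal to 611: 1.
PR = 5/9 × 100 = 55.6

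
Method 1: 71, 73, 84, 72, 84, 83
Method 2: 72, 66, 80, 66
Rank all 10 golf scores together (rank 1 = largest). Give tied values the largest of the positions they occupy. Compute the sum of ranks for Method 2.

31

Sorted (descending): 84, 84, 83, 80, 73, 72, 72, 71, 66, 66
The 2 values of 84 occupy positions 1–2 → each gets rank 2.
The 2 values of 72 occupy positions 6–7 → each gets rank 7.
The 2 values of 66 occupy positions 9–10 → each gets rank 10.
Method 2 values → pooled ranks: 72→7, 66→10, 80→4, 66→10
Rank sum = 7 + 10 + 4 + 10 = 31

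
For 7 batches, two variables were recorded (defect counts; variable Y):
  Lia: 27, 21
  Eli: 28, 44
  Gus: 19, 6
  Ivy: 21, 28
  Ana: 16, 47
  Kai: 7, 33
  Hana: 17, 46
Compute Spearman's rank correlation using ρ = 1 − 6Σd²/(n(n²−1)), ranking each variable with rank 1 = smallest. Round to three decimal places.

Ranks of variable 1: 6, 7, 4, 5, 2, 1, 3
Ranks of variable 2: 2, 5, 1, 3, 7, 4, 6
d = r₁ − r₂: 4, 2, 3, 2, -5, -3, -3
d²: 16, 4, 9, 4, 25, 9, 9; Σd² = 76
ρ = 1 − 6·76/(7·48) = 1 − 456/336 = -0.357

-0.357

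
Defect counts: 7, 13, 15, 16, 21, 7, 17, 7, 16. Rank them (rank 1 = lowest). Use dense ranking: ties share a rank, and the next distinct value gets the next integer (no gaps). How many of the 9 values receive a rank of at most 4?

Sorted (ascending): 7, 7, 7, 13, 15, 16, 16, 17, 21
The 3 values of 7 share dense rank 1.
The 2 values of 16 share dense rank 4.
Remaining distinct values take the next consecutive integers.
Ranks ≤ 4: {1, 1, 1, 2, 3, 4, 4} → 7 values.

7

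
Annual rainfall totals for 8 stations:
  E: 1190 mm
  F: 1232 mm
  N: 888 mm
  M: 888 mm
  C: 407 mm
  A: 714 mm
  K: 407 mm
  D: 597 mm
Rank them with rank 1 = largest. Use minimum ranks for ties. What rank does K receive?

7

Sorted (descending): 1232, 1190, 888, 888, 714, 597, 407, 407
The 2 values of 888 occupy positions 3–4 → each gets rank 3.
The 2 values of 407 occupy positions 7–8 → each gets rank 7.
K has value 407 mm → rank 7.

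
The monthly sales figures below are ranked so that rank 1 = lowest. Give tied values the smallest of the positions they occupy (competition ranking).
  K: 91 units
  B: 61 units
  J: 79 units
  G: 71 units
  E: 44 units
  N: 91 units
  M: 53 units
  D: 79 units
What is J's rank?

5

Sorted (ascending): 44, 53, 61, 71, 79, 79, 91, 91
The 2 values of 79 occupy positions 5–6 → each gets rank 5.
The 2 values of 91 occupy positions 7–8 → each gets rank 7.
J has value 79 units → rank 5.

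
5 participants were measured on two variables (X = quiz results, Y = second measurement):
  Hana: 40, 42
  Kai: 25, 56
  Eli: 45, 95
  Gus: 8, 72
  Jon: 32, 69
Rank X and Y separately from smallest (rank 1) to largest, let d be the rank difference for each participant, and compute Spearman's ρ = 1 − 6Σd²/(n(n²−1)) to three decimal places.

0.100

Ranks of variable 1: 4, 2, 5, 1, 3
Ranks of variable 2: 1, 2, 5, 4, 3
d = r₁ − r₂: 3, 0, 0, -3, 0
d²: 9, 0, 0, 9, 0; Σd² = 18
ρ = 1 − 6·18/(5·24) = 1 − 108/120 = 0.100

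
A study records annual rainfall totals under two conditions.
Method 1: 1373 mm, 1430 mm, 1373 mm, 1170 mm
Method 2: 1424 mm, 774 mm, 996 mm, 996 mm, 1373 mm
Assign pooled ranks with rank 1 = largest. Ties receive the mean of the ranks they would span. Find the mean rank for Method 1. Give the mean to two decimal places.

Sorted (descending): 1430, 1424, 1373, 1373, 1373, 1170, 996, 996, 774
The 3 values of 1373 occupy positions 3–5 → average rank 4.
The 2 values of 996 occupy positions 7–8 → average rank (7+8)/2 = 7.5.
Method 1 values → pooled ranks: 1373→4, 1430→1, 1373→4, 1170→6
Mean rank = (4 + 1 + 4 + 6) / 4 = 3.75

3.75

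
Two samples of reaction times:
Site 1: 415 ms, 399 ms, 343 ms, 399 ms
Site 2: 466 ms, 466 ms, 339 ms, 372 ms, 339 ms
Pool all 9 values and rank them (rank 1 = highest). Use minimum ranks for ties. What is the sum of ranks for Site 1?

18

Sorted (descending): 466, 466, 415, 399, 399, 372, 343, 339, 339
The 2 values of 466 occupy positions 1–2 → each gets rank 1.
The 2 values of 399 occupy positions 4–5 → each gets rank 4.
The 2 values of 339 occupy positions 8–9 → each gets rank 8.
Site 1 values → pooled ranks: 415→3, 399→4, 343→7, 399→4
Rank sum = 3 + 4 + 7 + 4 = 18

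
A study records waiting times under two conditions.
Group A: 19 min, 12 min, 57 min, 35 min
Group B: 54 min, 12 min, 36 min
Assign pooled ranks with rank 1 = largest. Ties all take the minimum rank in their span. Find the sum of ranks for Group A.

16

Sorted (descending): 57, 54, 36, 35, 19, 12, 12
The 2 values of 12 occupy positions 6–7 → each gets rank 6.
Group A values → pooled ranks: 19→5, 12→6, 57→1, 35→4
Rank sum = 5 + 6 + 1 + 4 = 16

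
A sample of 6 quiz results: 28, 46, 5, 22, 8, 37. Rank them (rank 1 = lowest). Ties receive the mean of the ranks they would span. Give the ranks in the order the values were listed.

Sorted (ascending): 5, 8, 22, 28, 37, 46
No ties — each value takes its position as its rank.

4, 6, 1, 3, 2, 5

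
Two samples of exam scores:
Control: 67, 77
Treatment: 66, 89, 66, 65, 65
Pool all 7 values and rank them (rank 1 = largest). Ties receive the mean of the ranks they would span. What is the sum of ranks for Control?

Sorted (descending): 89, 77, 67, 66, 66, 65, 65
The 2 values of 66 occupy positions 4–5 → average rank (4+5)/2 = 4.5.
The 2 values of 65 occupy positions 6–7 → average rank (6+7)/2 = 6.5.
Control values → pooled ranks: 67→3, 77→2
Rank sum = 3 + 2 = 5

5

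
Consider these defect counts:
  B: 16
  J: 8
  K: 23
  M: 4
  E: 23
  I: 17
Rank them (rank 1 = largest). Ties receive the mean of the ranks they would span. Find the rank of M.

Sorted (descending): 23, 23, 17, 16, 8, 4
The 2 values of 23 occupy positions 1–2 → average rank (1+2)/2 = 1.5.
M has value 4 → rank 6.

6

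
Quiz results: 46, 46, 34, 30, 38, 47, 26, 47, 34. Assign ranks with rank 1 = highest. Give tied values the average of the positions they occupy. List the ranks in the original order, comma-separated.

3.5, 3.5, 6.5, 8, 5, 1.5, 9, 1.5, 6.5

Sorted (descending): 47, 47, 46, 46, 38, 34, 34, 30, 26
The 2 values of 47 occupy positions 1–2 → average rank (1+2)/2 = 1.5.
The 2 values of 46 occupy positions 3–4 → average rank (3+4)/2 = 3.5.
The 2 values of 34 occupy positions 6–7 → average rank (6+7)/2 = 6.5.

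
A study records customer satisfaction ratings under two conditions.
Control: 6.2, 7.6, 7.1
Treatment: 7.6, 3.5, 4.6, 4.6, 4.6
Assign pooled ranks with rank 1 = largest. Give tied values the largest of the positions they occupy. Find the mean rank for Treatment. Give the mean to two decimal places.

6.20

Sorted (descending): 7.6, 7.6, 7.1, 6.2, 4.6, 4.6, 4.6, 3.5
The 2 values of 7.6 occupy positions 1–2 → each gets rank 2.
The 3 values of 4.6 occupy positions 5–7 → each gets rank 7.
Treatment values → pooled ranks: 7.6→2, 3.5→8, 4.6→7, 4.6→7, 4.6→7
Mean rank = (2 + 8 + 7 + 7 + 7) / 5 = 6.20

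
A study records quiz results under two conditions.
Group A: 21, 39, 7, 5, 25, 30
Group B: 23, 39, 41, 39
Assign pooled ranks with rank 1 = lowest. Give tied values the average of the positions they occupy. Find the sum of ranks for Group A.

25

Sorted (ascending): 5, 7, 21, 23, 25, 30, 39, 39, 39, 41
The 3 values of 39 occupy positions 7–9 → average rank 8.
Group A values → pooled ranks: 21→3, 39→8, 7→2, 5→1, 25→5, 30→6
Rank sum = 3 + 8 + 2 + 1 + 5 + 6 = 25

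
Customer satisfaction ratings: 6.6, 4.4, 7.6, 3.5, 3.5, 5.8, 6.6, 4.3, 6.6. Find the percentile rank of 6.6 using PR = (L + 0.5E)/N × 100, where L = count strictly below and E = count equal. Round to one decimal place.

N = 9.
Strictly below 6.6: 5. Equal to 6.6: 3.
PR = (5 + 0.5·3)/9 × 100 = 72.2

72.2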